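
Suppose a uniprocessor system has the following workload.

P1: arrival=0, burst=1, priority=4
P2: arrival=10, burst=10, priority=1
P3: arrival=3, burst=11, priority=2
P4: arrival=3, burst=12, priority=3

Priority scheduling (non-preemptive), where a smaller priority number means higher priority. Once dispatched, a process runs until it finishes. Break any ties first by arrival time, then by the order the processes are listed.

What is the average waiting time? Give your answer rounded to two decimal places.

6.25

Schedule: | P1 0-1 | idle 1-3 | P3 3-14 | P2 14-24 | P4 24-36 |
Completion: P1=1  P2=24  P3=14  P4=36
Turnaround (C−A): P1=1  P2=14  P3=11  P4=33
Waiting times: P1=0, P2=4, P3=0, P4=21
Average waiting = (0+4+0+21) / 4 = 25/4 = 6.25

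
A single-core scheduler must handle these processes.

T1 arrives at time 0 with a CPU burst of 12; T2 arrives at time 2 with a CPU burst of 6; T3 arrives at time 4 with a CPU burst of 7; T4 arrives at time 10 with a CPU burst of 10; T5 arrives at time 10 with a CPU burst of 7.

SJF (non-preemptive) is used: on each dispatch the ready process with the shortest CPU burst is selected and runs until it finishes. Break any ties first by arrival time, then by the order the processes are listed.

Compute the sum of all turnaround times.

Gantt: | T1 0-12 | T2 12-18 | T3 18-25 | T5 25-32 | T4 32-42 |
Completion: T1=12  T2=18  T3=25  T4=42  T5=32
Turnaround = completion − arrival: T1=12, T2=16, T3=21, T4=32, T5=22
Total turnaround = 12 + 16 + 21 + 32 + 22 = 103

103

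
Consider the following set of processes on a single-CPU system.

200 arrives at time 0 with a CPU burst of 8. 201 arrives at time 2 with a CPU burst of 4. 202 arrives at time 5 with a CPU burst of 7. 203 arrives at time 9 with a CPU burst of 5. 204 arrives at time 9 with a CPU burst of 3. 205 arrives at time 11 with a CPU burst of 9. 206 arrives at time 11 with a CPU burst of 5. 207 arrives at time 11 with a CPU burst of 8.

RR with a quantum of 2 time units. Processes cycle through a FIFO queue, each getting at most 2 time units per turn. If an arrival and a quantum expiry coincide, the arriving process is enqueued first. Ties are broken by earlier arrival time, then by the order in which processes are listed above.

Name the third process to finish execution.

204

Gantt: | 200 0-2 | 201 2-4 | 200 4-6 | 201 6-8 | 202 8-10 | 200 10-12 | 203 12-14 | 204 14-16 | 202 16-18 | 205 18-20 | 206 20-22 | 207 22-24 | 200 24-26 | 203 26-28 | 204 28-29 | 202 29-31 | 205 31-33 | 206 33-35 | 207 35-37 | 203 37-38 | 202 38-39 | 205 39-41 | 206 41-42 | 207 42-44 | 205 44-46 | 207 46-48 | 205 48-49 |
Completion: 200=26  201=8  202=39  203=38  204=29  205=49  206=42  207=48
Finish order: 201 → 200 → 204 → 203 → 202 → 206 → 207 → 205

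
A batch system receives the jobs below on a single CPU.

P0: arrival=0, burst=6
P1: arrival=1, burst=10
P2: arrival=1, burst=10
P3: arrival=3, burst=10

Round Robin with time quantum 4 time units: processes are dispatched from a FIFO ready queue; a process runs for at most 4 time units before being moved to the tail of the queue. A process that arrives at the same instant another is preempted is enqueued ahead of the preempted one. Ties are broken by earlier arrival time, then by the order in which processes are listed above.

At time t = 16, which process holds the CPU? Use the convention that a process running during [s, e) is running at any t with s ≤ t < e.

Timeline: | P0 0-4 | P1 4-8 | P2 8-12 | P3 12-16 | P0 16-18 | P1 18-22 | P2 22-26 | P3 26-30 | P1 30-32 | P2 32-34 | P3 34-36 |
Completion: P0=18  P1=32  P2=34  P3=36

P0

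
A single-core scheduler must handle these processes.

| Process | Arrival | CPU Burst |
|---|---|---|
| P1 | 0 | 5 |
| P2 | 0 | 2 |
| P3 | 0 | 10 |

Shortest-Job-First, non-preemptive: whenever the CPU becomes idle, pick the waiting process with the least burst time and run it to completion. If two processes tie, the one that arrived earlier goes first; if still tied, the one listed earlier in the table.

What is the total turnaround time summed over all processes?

26

Gantt: | P2 0-2 | P1 2-7 | P3 7-17 |
Completion: P1=7  P2=2  P3=17
Turnaround = completion − arrival: P1=7, P2=2, P3=17
Total turnaround = 7 + 2 + 17 = 26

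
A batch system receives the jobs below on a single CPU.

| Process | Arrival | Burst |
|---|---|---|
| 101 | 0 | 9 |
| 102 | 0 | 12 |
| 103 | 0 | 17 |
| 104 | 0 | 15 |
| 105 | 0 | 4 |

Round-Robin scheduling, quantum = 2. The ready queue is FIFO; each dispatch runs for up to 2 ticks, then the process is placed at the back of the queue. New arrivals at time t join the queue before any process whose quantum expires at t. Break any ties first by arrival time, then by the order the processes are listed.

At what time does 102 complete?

Timeline: | 101 0-2 | 102 2-4 | 103 4-6 | 104 6-8 | 105 8-10 | 101 10-12 | 102 12-14 | 103 14-16 | 104 16-18 | 105 18-20 | 101 20-22 | 102 22-24 | 103 24-26 | 104 26-28 | 101 28-30 | 102 30-32 | 103 32-34 | 104 34-36 | 101 36-37 | 102 37-39 | 103 39-41 | 104 41-43 | 102 43-45 | 103 45-47 | 104 47-49 | 103 49-51 | 104 51-53 | 103 53-55 | 104 55-56 | 103 56-57 |
Completion: 101=37  102=45  103=57  104=56  105=20
Turnaround (C−A): 101=37  102=45  103=57  104=56  105=20

45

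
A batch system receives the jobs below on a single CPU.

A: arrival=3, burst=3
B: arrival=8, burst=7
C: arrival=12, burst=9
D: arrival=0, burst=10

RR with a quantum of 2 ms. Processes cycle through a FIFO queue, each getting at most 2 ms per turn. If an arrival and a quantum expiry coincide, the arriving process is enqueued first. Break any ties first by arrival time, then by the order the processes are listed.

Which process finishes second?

Schedule: | D 0-4 | A 4-6 | D 6-8 | A 8-9 | B 9-11 | D 11-13 | B 13-15 | C 15-17 | D 17-19 | B 19-21 | C 21-23 | B 23-24 | C 24-29 |
Completion: A=9  B=24  C=29  D=19
Turnaround (C−A): A=6  B=16  C=17  D=19
Finish order: A → D → B → C

D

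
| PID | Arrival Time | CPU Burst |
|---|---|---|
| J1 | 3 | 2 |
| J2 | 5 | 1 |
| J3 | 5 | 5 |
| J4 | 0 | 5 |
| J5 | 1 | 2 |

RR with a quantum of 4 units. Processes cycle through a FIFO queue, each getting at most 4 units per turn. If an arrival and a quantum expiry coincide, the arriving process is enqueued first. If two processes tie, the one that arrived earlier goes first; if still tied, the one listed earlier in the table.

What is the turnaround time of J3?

Schedule: | J4 0-4 | J5 4-6 | J1 6-8 | J4 8-9 | J2 9-10 | J3 10-15 |
Completion: J1=8  J2=10  J3=15  J4=9  J5=6
Turnaround(J3) = completion − arrival = 15 − 5 = 10

10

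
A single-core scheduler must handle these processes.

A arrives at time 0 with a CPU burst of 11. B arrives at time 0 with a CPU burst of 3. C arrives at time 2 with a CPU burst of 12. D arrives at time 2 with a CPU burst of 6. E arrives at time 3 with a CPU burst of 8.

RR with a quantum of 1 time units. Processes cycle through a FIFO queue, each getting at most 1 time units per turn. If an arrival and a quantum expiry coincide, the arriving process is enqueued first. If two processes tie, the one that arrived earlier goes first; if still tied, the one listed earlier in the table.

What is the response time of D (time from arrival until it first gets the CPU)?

Timeline: | A 0-1 | B 1-2 | A 2-3 | C 3-4 | D 4-5 | B 5-6 | E 6-7 | A 7-8 | C 8-9 | D 9-10 | B 10-11 | E 11-12 | A 12-13 | C 13-14 | D 14-15 | E 15-16 | A 16-17 | C 17-18 | D 18-19 | E 19-20 | A 20-21 | C 21-22 | D 22-23 | E 23-24 | A 24-25 | C 25-26 | D 26-27 | E 27-28 | A 28-29 | C 29-30 | E 30-31 | A 31-32 | C 32-33 | E 33-34 | A 34-35 | C 35-36 | A 36-37 | C 37-40 |
Completion: A=37  B=11  C=40  D=27  E=34
Turnaround (C−A): A=37  B=11  C=38  D=25  E=31
Response(D) = first start − arrival = 4 − 2 = 2

2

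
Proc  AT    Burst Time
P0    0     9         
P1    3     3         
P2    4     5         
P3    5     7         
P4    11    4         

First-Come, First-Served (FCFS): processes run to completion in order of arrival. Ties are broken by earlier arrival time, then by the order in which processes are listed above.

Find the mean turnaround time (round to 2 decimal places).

Schedule: | P0 0-9 | P1 9-12 | P2 12-17 | P3 17-24 | P4 24-28 |
Completion: P0=9  P1=12  P2=17  P3=24  P4=28
Turnaround times: P0=9, P1=9, P2=13, P3=19, P4=17
Average turnaround = (9+9+13+19+17) / 5 = 67/5 = 13.40

13.40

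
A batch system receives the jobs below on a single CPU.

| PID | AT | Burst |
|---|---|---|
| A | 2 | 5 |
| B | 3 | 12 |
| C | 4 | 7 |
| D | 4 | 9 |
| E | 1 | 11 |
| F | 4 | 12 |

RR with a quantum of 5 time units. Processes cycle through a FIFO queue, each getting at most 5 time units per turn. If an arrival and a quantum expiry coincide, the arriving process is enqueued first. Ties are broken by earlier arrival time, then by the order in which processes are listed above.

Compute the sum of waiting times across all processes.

192

Timeline: | idle 0-1 | E 1-6 | A 6-11 | B 11-16 | C 16-21 | D 21-26 | F 26-31 | E 31-36 | B 36-41 | C 41-43 | D 43-47 | F 47-52 | E 52-53 | B 53-55 | F 55-57 |
Completion: A=11  B=55  C=43  D=47  E=53  F=57
Waiting = turnaround − burst: A=4, B=40, C=32, D=34, E=41, F=41
Total waiting = 4 + 40 + 32 + 34 + 41 + 41 = 192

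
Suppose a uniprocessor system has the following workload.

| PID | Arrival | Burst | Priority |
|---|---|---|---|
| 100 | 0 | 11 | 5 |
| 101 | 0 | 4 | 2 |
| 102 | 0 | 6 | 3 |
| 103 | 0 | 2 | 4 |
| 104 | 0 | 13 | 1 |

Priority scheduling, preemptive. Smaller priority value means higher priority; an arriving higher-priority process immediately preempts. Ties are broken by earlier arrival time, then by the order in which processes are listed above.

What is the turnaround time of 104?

13

Schedule: | 104 0-13 | 101 13-17 | 102 17-23 | 103 23-25 | 100 25-36 |
Completion: 100=36  101=17  102=23  103=25  104=13
Turnaround(104) = completion − arrival = 13 − 0 = 13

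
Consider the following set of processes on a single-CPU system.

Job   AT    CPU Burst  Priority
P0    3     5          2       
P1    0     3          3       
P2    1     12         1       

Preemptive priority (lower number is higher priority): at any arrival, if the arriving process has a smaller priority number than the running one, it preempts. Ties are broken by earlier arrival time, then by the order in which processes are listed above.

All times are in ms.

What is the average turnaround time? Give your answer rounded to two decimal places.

15.67

Schedule: | P1 0-1 | P2 1-13 | P0 13-18 | P1 18-20 |
Completion: P0=18  P1=20  P2=13
Turnaround (C−A): P0=15  P1=20  P2=12
Turnaround times: P0=15, P1=20, P2=12
Average turnaround = (15+20+12) / 3 = 47/3 = 15.67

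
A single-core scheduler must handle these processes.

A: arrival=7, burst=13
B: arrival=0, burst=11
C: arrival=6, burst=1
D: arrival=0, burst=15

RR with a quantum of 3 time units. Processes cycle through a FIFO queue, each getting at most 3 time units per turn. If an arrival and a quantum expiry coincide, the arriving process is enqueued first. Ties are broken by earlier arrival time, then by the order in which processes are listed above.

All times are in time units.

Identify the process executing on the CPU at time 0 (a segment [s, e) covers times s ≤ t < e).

Gantt: | B 0-3 | D 3-6 | B 6-9 | C 9-10 | D 10-13 | A 13-16 | B 16-19 | D 19-22 | A 22-25 | B 25-27 | D 27-30 | A 30-33 | D 33-36 | A 36-40 |
Completion: A=40  B=27  C=10  D=36

B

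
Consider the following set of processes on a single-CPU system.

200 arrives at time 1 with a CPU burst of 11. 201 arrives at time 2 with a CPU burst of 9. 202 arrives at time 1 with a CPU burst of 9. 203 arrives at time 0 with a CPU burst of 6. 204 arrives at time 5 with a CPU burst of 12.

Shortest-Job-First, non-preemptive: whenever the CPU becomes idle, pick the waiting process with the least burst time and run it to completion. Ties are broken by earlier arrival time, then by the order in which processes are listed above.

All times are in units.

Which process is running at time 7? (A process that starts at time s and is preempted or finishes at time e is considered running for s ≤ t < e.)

Timeline: | 203 0-6 | 202 6-15 | 201 15-24 | 200 24-35 | 204 35-47 |
Completion: 200=35  201=24  202=15  203=6  204=47
Turnaround (C−A): 200=34  201=22  202=14  203=6  204=42

202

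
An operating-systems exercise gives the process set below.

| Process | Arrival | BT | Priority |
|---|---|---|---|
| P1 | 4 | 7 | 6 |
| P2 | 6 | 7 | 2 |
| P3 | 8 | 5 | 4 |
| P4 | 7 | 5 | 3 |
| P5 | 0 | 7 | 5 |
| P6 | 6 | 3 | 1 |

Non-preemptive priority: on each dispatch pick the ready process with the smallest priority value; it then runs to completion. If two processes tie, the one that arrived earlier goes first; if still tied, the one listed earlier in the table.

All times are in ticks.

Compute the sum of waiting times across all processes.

Schedule: | P5 0-7 | P6 7-10 | P2 10-17 | P4 17-22 | P3 22-27 | P1 27-34 |
Completion: P1=34  P2=17  P3=27  P4=22  P5=7  P6=10
Turnaround (C−A): P1=30  P2=11  P3=19  P4=15  P5=7  P6=4
Waiting = turnaround − burst: P1=23, P2=4, P3=14, P4=10, P5=0, P6=1
Total waiting = 23 + 4 + 14 + 10 + 0 + 1 = 52

52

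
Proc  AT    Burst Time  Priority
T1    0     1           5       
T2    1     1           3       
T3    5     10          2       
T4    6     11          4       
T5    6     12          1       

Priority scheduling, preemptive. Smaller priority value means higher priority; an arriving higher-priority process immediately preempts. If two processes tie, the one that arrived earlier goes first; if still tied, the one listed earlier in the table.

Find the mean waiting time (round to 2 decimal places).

Timeline: | T1 0-1 | T2 1-2 | idle 2-5 | T3 5-6 | T5 6-18 | T3 18-27 | T4 27-38 |
Completion: T1=1  T2=2  T3=27  T4=38  T5=18
Turnaround (C−A): T1=1  T2=1  T3=22  T4=32  T5=12
Waiting times: T1=0, T2=0, T3=12, T4=21, T5=0
Average waiting = (0+0+12+21+0) / 5 = 33/5 = 6.60

6.60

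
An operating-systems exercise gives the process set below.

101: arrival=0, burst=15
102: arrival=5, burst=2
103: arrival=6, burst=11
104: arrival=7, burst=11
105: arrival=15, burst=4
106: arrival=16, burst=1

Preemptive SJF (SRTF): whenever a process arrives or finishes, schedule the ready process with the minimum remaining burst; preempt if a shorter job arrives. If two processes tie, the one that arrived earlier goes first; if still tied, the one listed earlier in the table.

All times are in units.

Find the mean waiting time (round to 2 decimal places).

8.00

Gantt: | 101 0-5 | 102 5-7 | 101 7-17 | 106 17-18 | 105 18-22 | 103 22-33 | 104 33-44 |
Completion: 101=17  102=7  103=33  104=44  105=22  106=18
Turnaround (C−A): 101=17  102=2  103=27  104=37  105=7  106=2
Waiting times: 101=2, 102=0, 103=16, 104=26, 105=3, 106=1
Average waiting = (2+0+16+26+3+1) / 6 = 48/6 = 8.00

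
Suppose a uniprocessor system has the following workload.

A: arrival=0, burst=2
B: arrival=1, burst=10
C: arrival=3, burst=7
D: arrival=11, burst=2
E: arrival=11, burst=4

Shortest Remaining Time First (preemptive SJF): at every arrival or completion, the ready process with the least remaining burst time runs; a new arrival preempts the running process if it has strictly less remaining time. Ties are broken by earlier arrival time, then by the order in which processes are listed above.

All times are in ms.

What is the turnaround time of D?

Schedule: | A 0-2 | B 2-3 | C 3-10 | B 10-11 | D 11-13 | E 13-17 | B 17-25 |
Completion: A=2  B=25  C=10  D=13  E=17
Turnaround(D) = completion − arrival = 13 − 11 = 2

2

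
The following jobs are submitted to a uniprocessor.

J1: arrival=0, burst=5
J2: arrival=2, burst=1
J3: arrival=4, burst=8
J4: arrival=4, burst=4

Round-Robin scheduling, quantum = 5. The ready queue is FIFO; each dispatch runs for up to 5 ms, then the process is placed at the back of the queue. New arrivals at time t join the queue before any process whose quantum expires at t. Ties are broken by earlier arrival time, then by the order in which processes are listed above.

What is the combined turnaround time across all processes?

Gantt: | J1 0-5 | J2 5-6 | J3 6-11 | J4 11-15 | J3 15-18 |
Completion: J1=5  J2=6  J3=18  J4=15
Turnaround = completion − arrival: J1=5, J2=4, J3=14, J4=11
Total turnaround = 5 + 4 + 14 + 11 = 34

34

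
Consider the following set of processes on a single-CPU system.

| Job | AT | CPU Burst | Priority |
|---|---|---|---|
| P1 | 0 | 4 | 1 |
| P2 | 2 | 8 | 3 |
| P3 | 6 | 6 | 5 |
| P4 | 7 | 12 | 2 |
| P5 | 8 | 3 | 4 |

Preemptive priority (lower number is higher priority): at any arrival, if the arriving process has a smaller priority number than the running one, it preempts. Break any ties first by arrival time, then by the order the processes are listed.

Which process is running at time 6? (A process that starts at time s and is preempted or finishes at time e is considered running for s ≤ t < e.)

P2

Schedule: | P1 0-4 | P2 4-7 | P4 7-19 | P2 19-24 | P5 24-27 | P3 27-33 |
Completion: P1=4  P2=24  P3=33  P4=19  P5=27
Turnaround (C−A): P1=4  P2=22  P3=27  P4=12  P5=19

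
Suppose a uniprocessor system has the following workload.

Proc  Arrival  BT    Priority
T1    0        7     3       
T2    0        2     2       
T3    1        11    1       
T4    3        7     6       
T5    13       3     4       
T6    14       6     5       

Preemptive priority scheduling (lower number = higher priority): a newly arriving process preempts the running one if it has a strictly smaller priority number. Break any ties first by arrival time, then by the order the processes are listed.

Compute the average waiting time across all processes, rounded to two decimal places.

11.00

Timeline: | T2 0-1 | T3 1-12 | T2 12-13 | T1 13-20 | T5 20-23 | T6 23-29 | T4 29-36 |
Completion: T1=20  T2=13  T3=12  T4=36  T5=23  T6=29
Turnaround (C−A): T1=20  T2=13  T3=11  T4=33  T5=10  T6=15
Waiting times: T1=13, T2=11, T3=0, T4=26, T5=7, T6=9
Average waiting = (13+11+0+26+7+9) / 6 = 66/6 = 11.00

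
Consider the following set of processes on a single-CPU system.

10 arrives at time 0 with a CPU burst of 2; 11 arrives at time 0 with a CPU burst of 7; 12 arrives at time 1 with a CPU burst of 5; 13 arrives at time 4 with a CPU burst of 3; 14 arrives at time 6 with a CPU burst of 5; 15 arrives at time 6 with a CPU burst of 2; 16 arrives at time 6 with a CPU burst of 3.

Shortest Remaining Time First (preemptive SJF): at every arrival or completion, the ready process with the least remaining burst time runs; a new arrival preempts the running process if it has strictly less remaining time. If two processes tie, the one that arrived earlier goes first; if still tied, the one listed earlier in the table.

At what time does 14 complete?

Gantt: | 10 0-2 | 12 2-7 | 15 7-9 | 13 9-12 | 16 12-15 | 14 15-20 | 11 20-27 |
Completion: 10=2  11=27  12=7  13=12  14=20  15=9  16=15
Turnaround (C−A): 10=2  11=27  12=6  13=8  14=14  15=3  16=9

20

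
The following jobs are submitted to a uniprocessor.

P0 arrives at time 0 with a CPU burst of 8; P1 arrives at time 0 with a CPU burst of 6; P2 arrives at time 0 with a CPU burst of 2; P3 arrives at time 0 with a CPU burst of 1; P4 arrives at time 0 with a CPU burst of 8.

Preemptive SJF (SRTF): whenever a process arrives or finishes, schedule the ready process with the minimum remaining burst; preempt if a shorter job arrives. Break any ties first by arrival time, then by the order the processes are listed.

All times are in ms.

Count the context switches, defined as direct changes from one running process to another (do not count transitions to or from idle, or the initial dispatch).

Timeline: | P3 0-1 | P2 1-3 | P1 3-9 | P0 9-17 | P4 17-25 |
Completion: P0=17  P1=9  P2=3  P3=1  P4=25
Turnaround (C−A): P0=17  P1=9  P2=3  P3=1  P4=25

4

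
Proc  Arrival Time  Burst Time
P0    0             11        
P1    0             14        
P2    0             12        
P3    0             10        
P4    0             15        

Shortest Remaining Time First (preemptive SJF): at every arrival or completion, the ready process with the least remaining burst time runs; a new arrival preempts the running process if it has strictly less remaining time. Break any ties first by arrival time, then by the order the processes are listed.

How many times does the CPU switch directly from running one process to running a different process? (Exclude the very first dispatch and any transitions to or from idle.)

4

Schedule: | P3 0-10 | P0 10-21 | P2 21-33 | P1 33-47 | P4 47-62 |
Completion: P0=21  P1=47  P2=33  P3=10  P4=62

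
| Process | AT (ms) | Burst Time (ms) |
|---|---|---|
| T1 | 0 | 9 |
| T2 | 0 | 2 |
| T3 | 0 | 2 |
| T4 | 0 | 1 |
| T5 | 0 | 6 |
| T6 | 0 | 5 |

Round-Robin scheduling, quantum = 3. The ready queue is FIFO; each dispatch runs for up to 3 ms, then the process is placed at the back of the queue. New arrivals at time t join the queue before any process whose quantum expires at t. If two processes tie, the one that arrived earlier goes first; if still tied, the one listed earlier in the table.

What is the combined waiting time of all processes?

Schedule: | T1 0-3 | T2 3-5 | T3 5-7 | T4 7-8 | T5 8-11 | T6 11-14 | T1 14-17 | T5 17-20 | T6 20-22 | T1 22-25 |
Completion: T1=25  T2=5  T3=7  T4=8  T5=20  T6=22
Turnaround (C−A): T1=25  T2=5  T3=7  T4=8  T5=20  T6=22
Waiting = turnaround − burst: T1=16, T2=3, T3=5, T4=7, T5=14, T6=17
Total waiting = 16 + 3 + 5 + 7 + 14 + 17 = 62

62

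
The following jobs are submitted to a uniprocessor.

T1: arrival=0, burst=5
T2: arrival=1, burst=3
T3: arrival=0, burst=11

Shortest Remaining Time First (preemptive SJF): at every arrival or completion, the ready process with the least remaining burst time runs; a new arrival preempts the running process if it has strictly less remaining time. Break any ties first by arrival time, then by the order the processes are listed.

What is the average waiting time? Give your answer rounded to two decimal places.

Timeline: | T1 0-1 | T2 1-4 | T1 4-8 | T3 8-19 |
Completion: T1=8  T2=4  T3=19
Waiting times: T1=3, T2=0, T3=8
Average waiting = (3+0+8) / 3 = 11/3 = 3.67

3.67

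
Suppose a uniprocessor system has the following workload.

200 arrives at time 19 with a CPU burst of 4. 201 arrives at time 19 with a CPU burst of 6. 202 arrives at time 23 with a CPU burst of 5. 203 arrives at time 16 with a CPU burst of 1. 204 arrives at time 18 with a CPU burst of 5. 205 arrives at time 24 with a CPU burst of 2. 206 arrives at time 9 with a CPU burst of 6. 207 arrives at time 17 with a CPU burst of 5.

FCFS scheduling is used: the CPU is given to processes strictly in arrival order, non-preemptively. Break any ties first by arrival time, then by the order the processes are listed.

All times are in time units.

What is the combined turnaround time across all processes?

90

Timeline: | idle 0-9 | 206 9-15 | idle 15-16 | 203 16-17 | 207 17-22 | 204 22-27 | 200 27-31 | 201 31-37 | 202 37-42 | 205 42-44 |
Completion: 200=31  201=37  202=42  203=17  204=27  205=44  206=15  207=22
Turnaround (C−A): 200=12  201=18  202=19  203=1  204=9  205=20  206=6  207=5
Turnaround = completion − arrival: 200=12, 201=18, 202=19, 203=1, 204=9, 205=20, 206=6, 207=5
Total turnaround = 12 + 18 + 19 + 1 + 9 + 20 + 6 + 5 = 90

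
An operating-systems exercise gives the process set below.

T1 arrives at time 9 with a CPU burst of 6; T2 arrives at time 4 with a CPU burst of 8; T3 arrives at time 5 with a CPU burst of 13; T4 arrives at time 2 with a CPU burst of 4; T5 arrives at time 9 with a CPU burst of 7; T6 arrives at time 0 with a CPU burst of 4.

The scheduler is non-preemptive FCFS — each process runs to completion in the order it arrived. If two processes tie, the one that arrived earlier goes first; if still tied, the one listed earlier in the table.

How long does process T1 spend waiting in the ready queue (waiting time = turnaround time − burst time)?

20

Schedule: | T6 0-4 | T4 4-8 | T2 8-16 | T3 16-29 | T1 29-35 | T5 35-42 |
Completion: T1=35  T2=16  T3=29  T4=8  T5=42  T6=4
Turnaround (C−A): T1=26  T2=12  T3=24  T4=6  T5=33  T6=4
Waiting(T1) = turnaround − burst = 26 − 6 = 20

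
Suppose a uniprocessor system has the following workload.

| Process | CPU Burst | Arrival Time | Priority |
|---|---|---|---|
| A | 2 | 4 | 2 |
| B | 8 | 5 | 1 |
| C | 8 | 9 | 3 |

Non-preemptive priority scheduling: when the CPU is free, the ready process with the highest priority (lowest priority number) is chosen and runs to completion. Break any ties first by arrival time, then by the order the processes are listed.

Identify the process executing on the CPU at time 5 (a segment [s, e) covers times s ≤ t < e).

Timeline: | idle 0-4 | A 4-6 | B 6-14 | C 14-22 |
Completion: A=6  B=14  C=22

A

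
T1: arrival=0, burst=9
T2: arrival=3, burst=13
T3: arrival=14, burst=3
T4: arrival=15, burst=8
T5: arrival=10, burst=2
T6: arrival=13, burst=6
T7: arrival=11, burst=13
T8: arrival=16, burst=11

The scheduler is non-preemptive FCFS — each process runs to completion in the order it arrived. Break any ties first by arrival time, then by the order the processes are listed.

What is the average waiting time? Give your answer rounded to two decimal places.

Gantt: | T1 0-9 | T2 9-22 | T5 22-24 | T7 24-37 | T6 37-43 | T3 43-46 | T4 46-54 | T8 54-65 |
Completion: T1=9  T2=22  T3=46  T4=54  T5=24  T6=43  T7=37  T8=65
Waiting times: T1=0, T2=6, T3=29, T4=31, T5=12, T6=24, T7=13, T8=38
Average waiting = (0+6+29+31+12+24+13+38) / 8 = 153/8 = 19.13

19.13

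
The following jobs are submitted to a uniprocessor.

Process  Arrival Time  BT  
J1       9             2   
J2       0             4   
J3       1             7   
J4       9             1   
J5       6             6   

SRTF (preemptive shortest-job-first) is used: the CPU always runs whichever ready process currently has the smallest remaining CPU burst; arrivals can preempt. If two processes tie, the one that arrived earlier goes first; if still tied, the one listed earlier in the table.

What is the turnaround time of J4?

1

Timeline: | J2 0-4 | J3 4-9 | J4 9-10 | J3 10-12 | J1 12-14 | J5 14-20 |
Completion: J1=14  J2=4  J3=12  J4=10  J5=20
Turnaround (C−A): J1=5  J2=4  J3=11  J4=1  J5=14
Turnaround(J4) = completion − arrival = 10 − 9 = 1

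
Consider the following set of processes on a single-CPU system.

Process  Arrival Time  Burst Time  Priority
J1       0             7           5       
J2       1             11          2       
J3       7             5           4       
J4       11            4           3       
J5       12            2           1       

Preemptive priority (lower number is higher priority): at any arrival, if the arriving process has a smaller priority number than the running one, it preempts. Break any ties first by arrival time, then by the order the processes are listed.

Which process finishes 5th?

Gantt: | J1 0-1 | J2 1-12 | J5 12-14 | J4 14-18 | J3 18-23 | J1 23-29 |
Completion: J1=29  J2=12  J3=23  J4=18  J5=14
Finish order: J2 → J5 → J4 → J3 → J1

J1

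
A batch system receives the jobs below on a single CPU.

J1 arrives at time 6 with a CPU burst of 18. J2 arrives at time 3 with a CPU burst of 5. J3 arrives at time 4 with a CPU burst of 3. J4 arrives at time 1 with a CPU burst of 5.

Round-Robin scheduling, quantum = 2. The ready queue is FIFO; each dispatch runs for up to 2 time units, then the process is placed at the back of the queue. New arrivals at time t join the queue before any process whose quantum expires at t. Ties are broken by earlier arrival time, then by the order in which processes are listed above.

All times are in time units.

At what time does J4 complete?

14

Timeline: | idle 0-1 | J4 1-3 | J2 3-5 | J4 5-7 | J3 7-9 | J2 9-11 | J1 11-13 | J4 13-14 | J3 14-15 | J2 15-16 | J1 16-32 |
Completion: J1=32  J2=16  J3=15  J4=14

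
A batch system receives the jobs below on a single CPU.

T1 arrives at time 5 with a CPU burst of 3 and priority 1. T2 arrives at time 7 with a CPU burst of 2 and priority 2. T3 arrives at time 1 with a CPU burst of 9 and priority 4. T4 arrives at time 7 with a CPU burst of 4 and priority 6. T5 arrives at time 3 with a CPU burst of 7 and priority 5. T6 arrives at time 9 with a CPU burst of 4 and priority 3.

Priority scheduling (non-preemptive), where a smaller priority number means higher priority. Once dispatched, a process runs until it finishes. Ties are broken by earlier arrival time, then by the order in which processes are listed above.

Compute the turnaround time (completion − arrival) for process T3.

9

Timeline: | idle 0-1 | T3 1-10 | T1 10-13 | T2 13-15 | T6 15-19 | T5 19-26 | T4 26-30 |
Completion: T1=13  T2=15  T3=10  T4=30  T5=26  T6=19
Turnaround(T3) = completion − arrival = 10 − 1 = 9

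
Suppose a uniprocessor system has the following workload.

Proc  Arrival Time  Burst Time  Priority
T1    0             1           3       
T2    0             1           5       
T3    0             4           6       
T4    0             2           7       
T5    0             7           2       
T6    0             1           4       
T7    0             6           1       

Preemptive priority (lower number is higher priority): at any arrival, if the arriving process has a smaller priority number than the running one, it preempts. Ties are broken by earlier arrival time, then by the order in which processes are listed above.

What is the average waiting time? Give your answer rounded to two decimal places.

12.00

Timeline: | T7 0-6 | T5 6-13 | T1 13-14 | T6 14-15 | T2 15-16 | T3 16-20 | T4 20-22 |
Completion: T1=14  T2=16  T3=20  T4=22  T5=13  T6=15  T7=6
Waiting times: T1=13, T2=15, T3=16, T4=20, T5=6, T6=14, T7=0
Average waiting = (13+15+16+20+6+14+0) / 7 = 84/7 = 12.00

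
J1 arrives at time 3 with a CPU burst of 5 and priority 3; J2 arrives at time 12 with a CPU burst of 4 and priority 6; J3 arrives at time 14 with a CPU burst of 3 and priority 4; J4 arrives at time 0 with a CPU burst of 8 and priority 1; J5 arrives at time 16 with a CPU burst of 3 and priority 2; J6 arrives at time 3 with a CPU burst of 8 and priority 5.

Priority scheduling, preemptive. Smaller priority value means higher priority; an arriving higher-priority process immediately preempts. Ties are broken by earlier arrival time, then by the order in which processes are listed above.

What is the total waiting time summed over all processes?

Timeline: | J4 0-8 | J1 8-13 | J6 13-14 | J3 14-16 | J5 16-19 | J3 19-20 | J6 20-27 | J2 27-31 |
Completion: J1=13  J2=31  J3=20  J4=8  J5=19  J6=27
Waiting = turnaround − burst: J1=5, J2=15, J3=3, J4=0, J5=0, J6=16
Total waiting = 5 + 15 + 3 + 0 + 0 + 16 = 39

39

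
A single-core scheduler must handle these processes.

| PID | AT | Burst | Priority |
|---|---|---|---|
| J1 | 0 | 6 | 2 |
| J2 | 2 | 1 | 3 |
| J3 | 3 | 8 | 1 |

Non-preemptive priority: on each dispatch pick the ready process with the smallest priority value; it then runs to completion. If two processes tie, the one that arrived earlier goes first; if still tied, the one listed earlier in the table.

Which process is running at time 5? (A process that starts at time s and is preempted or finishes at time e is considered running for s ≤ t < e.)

Timeline: | J1 0-6 | J3 6-14 | J2 14-15 |
Completion: J1=6  J2=15  J3=14
Turnaround (C−A): J1=6  J2=13  J3=11

J1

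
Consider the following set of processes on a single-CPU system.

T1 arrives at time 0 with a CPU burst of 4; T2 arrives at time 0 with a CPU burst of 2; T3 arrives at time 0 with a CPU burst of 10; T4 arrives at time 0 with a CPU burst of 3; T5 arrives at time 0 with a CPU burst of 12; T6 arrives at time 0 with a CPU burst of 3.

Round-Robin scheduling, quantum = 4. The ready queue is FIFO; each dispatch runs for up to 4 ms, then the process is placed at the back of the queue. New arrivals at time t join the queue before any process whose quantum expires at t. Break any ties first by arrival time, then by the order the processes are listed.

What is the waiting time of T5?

Timeline: | T1 0-4 | T2 4-6 | T3 6-10 | T4 10-13 | T5 13-17 | T6 17-20 | T3 20-24 | T5 24-28 | T3 28-30 | T5 30-34 |
Completion: T1=4  T2=6  T3=30  T4=13  T5=34  T6=20
Waiting(T5) = turnaround − burst = 34 − 12 = 22

22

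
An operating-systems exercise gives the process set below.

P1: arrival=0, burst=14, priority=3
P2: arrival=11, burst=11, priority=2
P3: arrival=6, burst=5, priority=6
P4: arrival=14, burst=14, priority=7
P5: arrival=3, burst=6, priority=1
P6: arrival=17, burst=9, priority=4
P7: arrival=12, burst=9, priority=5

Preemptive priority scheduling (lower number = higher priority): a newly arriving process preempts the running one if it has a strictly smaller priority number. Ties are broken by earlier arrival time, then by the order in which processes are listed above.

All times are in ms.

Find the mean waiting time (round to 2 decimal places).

Schedule: | P1 0-3 | P5 3-9 | P1 9-11 | P2 11-22 | P1 22-31 | P6 31-40 | P7 40-49 | P3 49-54 | P4 54-68 |
Completion: P1=31  P2=22  P3=54  P4=68  P5=9  P6=40  P7=49
Waiting times: P1=17, P2=0, P3=43, P4=40, P5=0, P6=14, P7=28
Average waiting = (17+0+43+40+0+14+28) / 7 = 142/7 = 20.29

20.29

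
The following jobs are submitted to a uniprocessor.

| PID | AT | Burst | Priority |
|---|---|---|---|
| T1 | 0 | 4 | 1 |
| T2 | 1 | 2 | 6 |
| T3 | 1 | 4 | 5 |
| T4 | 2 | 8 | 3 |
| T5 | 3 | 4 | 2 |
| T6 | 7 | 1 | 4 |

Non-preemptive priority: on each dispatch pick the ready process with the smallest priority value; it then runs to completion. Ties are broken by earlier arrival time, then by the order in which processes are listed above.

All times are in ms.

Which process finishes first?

Gantt: | T1 0-4 | T5 4-8 | T4 8-16 | T6 16-17 | T3 17-21 | T2 21-23 |
Completion: T1=4  T2=23  T3=21  T4=16  T5=8  T6=17
Finish order: T1 → T5 → T4 → T6 → T3 → T2

T1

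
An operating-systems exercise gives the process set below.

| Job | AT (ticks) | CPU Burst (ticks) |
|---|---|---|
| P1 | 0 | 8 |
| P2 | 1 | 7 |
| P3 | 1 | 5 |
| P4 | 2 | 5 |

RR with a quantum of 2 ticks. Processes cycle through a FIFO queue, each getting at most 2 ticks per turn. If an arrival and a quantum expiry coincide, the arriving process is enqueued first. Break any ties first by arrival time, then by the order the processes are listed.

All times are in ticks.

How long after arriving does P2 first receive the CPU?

1

Gantt: | P1 0-2 | P2 2-4 | P3 4-6 | P4 6-8 | P1 8-10 | P2 10-12 | P3 12-14 | P4 14-16 | P1 16-18 | P2 18-20 | P3 20-21 | P4 21-22 | P1 22-24 | P2 24-25 |
Completion: P1=24  P2=25  P3=21  P4=22
Turnaround (C−A): P1=24  P2=24  P3=20  P4=20
Response(P2) = first start − arrival = 2 − 1 = 1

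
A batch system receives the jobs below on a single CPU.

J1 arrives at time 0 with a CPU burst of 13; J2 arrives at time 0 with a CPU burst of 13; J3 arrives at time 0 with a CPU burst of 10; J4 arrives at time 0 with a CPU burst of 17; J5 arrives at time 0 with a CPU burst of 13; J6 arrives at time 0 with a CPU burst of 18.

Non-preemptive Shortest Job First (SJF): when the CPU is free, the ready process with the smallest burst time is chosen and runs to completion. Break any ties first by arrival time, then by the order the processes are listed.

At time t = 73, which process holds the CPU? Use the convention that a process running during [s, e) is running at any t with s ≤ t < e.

Gantt: | J3 0-10 | J1 10-23 | J2 23-36 | J5 36-49 | J4 49-66 | J6 66-84 |
Completion: J1=23  J2=36  J3=10  J4=66  J5=49  J6=84

J6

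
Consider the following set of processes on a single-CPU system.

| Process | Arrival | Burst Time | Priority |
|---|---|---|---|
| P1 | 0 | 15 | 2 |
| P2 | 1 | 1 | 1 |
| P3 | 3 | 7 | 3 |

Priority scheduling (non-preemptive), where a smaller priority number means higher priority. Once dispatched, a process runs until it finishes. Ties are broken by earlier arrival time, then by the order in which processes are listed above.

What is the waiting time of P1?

0

Schedule: | P1 0-15 | P2 15-16 | P3 16-23 |
Completion: P1=15  P2=16  P3=23
Waiting(P1) = turnaround − burst = 15 − 15 = 0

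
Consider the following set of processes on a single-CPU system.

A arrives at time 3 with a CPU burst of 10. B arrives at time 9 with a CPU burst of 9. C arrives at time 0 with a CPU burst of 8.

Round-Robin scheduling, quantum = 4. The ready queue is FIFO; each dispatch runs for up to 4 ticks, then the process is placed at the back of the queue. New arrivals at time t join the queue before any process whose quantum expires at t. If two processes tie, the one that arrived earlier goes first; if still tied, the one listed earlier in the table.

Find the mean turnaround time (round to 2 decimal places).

16.33

Timeline: | C 0-4 | A 4-8 | C 8-12 | A 12-16 | B 16-20 | A 20-22 | B 22-27 |
Completion: A=22  B=27  C=12
Turnaround (C−A): A=19  B=18  C=12
Turnaround times: A=19, B=18, C=12
Average turnaround = (19+18+12) / 3 = 49/3 = 16.33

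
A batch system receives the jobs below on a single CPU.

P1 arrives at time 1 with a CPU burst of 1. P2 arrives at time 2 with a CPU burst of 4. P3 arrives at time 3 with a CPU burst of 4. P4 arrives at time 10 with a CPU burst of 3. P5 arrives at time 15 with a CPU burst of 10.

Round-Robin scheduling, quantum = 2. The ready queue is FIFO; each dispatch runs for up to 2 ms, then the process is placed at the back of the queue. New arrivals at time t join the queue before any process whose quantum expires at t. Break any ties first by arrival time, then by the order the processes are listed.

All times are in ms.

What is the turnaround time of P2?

6

Schedule: | idle 0-1 | P1 1-2 | P2 2-4 | P3 4-6 | P2 6-8 | P3 8-10 | P4 10-13 | idle 13-15 | P5 15-25 |
Completion: P1=2  P2=8  P3=10  P4=13  P5=25
Turnaround (C−A): P1=1  P2=6  P3=7  P4=3  P5=10
Turnaround(P2) = completion − arrival = 8 − 2 = 6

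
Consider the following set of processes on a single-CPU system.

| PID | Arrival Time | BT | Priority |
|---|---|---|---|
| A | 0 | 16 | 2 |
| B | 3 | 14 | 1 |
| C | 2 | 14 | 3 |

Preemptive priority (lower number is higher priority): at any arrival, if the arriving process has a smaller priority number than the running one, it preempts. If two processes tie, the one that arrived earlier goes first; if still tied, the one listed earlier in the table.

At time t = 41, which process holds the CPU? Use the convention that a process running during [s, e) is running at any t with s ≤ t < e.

C

Schedule: | A 0-3 | B 3-17 | A 17-30 | C 30-44 |
Completion: A=30  B=17  C=44
Turnaround (C−A): A=30  B=14  C=42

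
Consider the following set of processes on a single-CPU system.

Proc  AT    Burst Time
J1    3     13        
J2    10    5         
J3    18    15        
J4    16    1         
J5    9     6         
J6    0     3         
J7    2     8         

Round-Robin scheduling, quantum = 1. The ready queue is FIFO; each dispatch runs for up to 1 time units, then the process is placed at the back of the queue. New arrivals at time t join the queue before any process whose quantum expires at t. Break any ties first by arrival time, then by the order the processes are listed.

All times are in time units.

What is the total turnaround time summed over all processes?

155

Schedule: | J6 0-2 | J7 2-3 | J6 3-4 | J1 4-5 | J7 5-6 | J1 6-7 | J7 7-8 | J1 8-9 | J7 9-10 | J5 10-11 | J1 11-12 | J2 12-13 | J7 13-14 | J5 14-15 | J1 15-16 | J2 16-17 | J7 17-18 | J5 18-19 | J4 19-20 | J1 20-21 | J2 21-22 | J3 22-23 | J7 23-24 | J5 24-25 | J1 25-26 | J2 26-27 | J3 27-28 | J7 28-29 | J5 29-30 | J1 30-31 | J2 31-32 | J3 32-33 | J5 33-34 | J1 34-35 | J3 35-36 | J1 36-37 | J3 37-38 | J1 38-39 | J3 39-40 | J1 40-41 | J3 41-42 | J1 42-43 | J3 43-51 |
Completion: J1=43  J2=32  J3=51  J4=20  J5=34  J6=4  J7=29
Turnaround (C−A): J1=40  J2=22  J3=33  J4=4  J5=25  J6=4  J7=27
Turnaround = completion − arrival: J1=40, J2=22, J3=33, J4=4, J5=25, J6=4, J7=27
Total turnaround = 40 + 22 + 33 + 4 + 25 + 4 + 27 = 155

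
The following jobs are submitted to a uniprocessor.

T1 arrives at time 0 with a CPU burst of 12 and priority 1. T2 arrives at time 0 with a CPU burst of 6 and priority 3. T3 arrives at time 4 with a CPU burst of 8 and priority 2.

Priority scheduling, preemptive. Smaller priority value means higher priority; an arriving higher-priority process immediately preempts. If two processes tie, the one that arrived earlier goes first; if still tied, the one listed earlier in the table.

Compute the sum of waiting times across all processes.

Gantt: | T1 0-12 | T3 12-20 | T2 20-26 |
Completion: T1=12  T2=26  T3=20
Turnaround (C−A): T1=12  T2=26  T3=16
Waiting = turnaround − burst: T1=0, T2=20, T3=8
Total waiting = 0 + 20 + 8 = 28

28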